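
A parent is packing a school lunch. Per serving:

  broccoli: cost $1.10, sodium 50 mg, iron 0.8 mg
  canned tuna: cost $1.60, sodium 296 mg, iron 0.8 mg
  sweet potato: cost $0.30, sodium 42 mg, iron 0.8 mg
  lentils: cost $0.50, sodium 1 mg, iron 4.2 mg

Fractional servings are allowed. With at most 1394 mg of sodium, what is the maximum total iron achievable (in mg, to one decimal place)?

Iron per mg sodium: lentils 4.2, sweet potato 0.01905, broccoli 0.016, canned tuna 0.002703.
With no serving limits, spend the whole sodium allowance on lentils: 1394 mg / 1 mg × 4.2 mg = 5854.8 mg.

5854.8 mg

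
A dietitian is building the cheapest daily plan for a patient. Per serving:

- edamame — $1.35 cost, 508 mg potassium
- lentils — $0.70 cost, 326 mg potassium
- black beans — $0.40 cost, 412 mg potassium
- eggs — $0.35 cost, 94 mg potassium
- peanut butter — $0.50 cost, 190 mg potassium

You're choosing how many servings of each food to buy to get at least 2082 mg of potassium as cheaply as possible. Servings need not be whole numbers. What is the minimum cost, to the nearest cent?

Cost per mg of potassium: black beans $0.0010, lentils $0.0021, peanut butter $0.0026, edamame $0.0027, eggs $0.0037.
With no serving limits, use only black beans: 2082 mg / 412 mg = 5.053 servings × $0.40 = $2.02.

$2.02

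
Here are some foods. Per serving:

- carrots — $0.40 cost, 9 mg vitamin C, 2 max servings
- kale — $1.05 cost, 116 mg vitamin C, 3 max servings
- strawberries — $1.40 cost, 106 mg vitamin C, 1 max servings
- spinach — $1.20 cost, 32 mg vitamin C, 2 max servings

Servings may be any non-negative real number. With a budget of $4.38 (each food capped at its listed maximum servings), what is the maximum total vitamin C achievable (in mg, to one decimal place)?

Vitamin C per dollar: kale 110.5, strawberries 75.71, spinach 26.67, carrots 22.5.
Take 3 servings of kale: spends $3.15, +348.0 mg vitamin C (running total 348.0 mg).
Take 0.8786 servings of strawberries: spends $1.23, +93.1 mg vitamin C (running total 441.1 mg).
Filling greedily by vitamin C-per-dollar is optimal for one linear limit, giving 441.1 mg.

441.1 mg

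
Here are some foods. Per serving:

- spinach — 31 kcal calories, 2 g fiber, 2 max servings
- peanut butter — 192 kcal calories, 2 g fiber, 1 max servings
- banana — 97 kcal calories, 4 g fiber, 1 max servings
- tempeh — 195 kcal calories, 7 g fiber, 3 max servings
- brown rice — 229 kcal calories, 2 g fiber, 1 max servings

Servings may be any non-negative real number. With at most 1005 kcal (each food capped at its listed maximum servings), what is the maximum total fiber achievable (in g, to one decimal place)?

31.6 g

Fiber per kcal: spinach 0.06452, banana 0.04124, tempeh 0.0359, peanut butter 0.01042, brown rice 0.008734.
Take 2 servings of spinach: uses 62 kcal, +4.0 g fiber (running total 4.0 g).
Take 1 serving of banana: uses 97 kcal, +4.0 g fiber (running total 8.0 g).
Take 3 servings of tempeh: uses 585 kcal, +21.0 g fiber (running total 29.0 g).
Take 1 serving of peanut butter: uses 192 kcal, +2.0 g fiber (running total 31.0 g).
Take 0.3013 servings of brown rice: uses 69 kcal, +0.6 g fiber (running total 31.6 g).
Greedy by best ratio exhausts the calories allowance optimally: 31.6 g.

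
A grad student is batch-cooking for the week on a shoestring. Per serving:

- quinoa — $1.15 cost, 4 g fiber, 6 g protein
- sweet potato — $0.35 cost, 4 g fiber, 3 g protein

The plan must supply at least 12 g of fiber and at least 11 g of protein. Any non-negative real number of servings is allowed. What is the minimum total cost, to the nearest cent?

At the optimum either one food covers both requirements or two foods hit both targets exactly; no other combination can be cheaper.
quinoa only: max(12/4, 11/6) = 3 servings → $3.45.
sweet potato only: max(12/4, 11/3) = 3.667 servings → $1.28.
quinoa + sweet potato with both tight: 0.6667 servings and 2.333 servings → $1.58.
So the least-cost plan costs $1.28.

$1.28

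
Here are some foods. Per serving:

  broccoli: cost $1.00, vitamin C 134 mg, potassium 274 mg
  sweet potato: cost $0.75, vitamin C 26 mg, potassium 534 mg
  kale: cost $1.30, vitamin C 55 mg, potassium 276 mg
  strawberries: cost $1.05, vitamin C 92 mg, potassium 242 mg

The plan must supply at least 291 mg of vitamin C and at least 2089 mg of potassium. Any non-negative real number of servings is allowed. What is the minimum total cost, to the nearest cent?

A basic optimal solution has at most two foods positive. Try each food alone and each pair with both targets met exactly.
broccoli only: max(291/134, 2089/274) = 7.624 servings → $7.62.
sweet potato only: max(291/26, 2089/534) = 11.19 servings → $8.39.
kale only: max(291/55, 2089/276) = 7.569 servings → $9.84.
strawberries only: max(291/92, 2089/242) = 8.632 servings → $9.06.
broccoli + sweet potato with both tight: 1.569 servings and 3.107 servings → $3.90.
broccoli + kale with both targets exact would need a negative amount; discard.
broccoli + strawberries with both targets exact would need a negative amount; discard.
sweet potato + kale with both tight: 1.558 servings and 4.554 servings → $7.09.
sweet potato + strawberries with both tight: 2.843 servings and 2.36 servings → $4.61.
kale + strawberries with both targets exact would need a negative amount; discard.
The minimum over all feasible corners is $3.90.

$3.90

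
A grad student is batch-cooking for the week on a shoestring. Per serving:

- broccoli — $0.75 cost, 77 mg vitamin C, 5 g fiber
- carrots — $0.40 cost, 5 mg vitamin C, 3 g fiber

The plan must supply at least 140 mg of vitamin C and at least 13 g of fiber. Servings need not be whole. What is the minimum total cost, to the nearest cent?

$1.88

An LP optimum is at a vertex; with two nutrient constraints at most two foods are used. Check each candidate.
broccoli only: max(140/77, 13/5) = 2.6 servings → $1.95.
carrots only: max(140/5, 13/3) = 28 servings → $11.20.
broccoli + carrots with both tight: 1.723 servings and 1.461 servings → $1.88.
So the least-cost plan costs $1.88.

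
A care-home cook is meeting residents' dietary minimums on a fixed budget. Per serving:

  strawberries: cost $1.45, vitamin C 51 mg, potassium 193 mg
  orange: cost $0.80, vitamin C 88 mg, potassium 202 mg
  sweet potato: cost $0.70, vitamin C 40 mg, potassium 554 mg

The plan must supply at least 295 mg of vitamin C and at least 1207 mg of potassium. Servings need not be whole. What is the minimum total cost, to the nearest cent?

$3.07

For a min-cost LP with two ≥-constraints, a basic feasible solution has at most two positive variables.
strawberries only: max(295/51, 1207/193) = 6.254 servings → $9.07.
orange only: max(295/88, 1207/202) = 5.975 servings → $4.78.
sweet potato only: max(295/40, 1207/554) = 7.375 servings → $5.16.
strawberries + orange with both targets exact would need a negative amount; discard.
strawberries + sweet potato with both tight: 5.608 servings and 0.2251 servings → $8.29.
orange + sweet potato with both tight: 2.831 servings and 1.146 servings → $3.07.
Cheapest feasible corner: $3.07.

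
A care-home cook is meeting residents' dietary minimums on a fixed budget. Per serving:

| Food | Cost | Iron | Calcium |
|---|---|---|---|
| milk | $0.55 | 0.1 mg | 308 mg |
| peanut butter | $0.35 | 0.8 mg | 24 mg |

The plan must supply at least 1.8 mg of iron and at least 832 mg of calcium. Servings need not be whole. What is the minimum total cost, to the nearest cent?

$2.08

An LP optimum is at a vertex; with two nutrient constraints at most two foods are used. Check each candidate.
milk only: max(1.8/0.1, 832/308) = 18 servings → $9.90.
peanut butter only: max(1.8/0.8, 832/24) = 34.67 servings → $12.13.
milk + peanut butter with both tight: 2.551 servings and 1.931 servings → $2.08.
So the least-cost plan costs $2.08.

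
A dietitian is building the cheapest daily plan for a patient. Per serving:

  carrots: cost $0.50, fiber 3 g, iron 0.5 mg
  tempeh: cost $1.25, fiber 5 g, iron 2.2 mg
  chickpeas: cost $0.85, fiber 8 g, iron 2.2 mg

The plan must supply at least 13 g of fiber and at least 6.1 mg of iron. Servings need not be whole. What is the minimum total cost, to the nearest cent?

$2.36

This is a tiny linear program; its minimum lies at a vertex of the feasible set. List the vertices and price them.
carrots only: max(13/3, 6.1/0.5) = 12.2 servings → $6.10.
tempeh only: max(13/5, 6.1/2.2) = 2.773 servings → $3.47.
chickpeas only: max(13/8, 6.1/2.2) = 2.773 servings → $2.36.
carrots + tempeh: intersection lies outside the first quadrant.
carrots + chickpeas with both targets exact would need a negative amount; discard.
tempeh + chickpeas with both targets exact would need a negative amount; discard.
Cheapest feasible corner: $2.36.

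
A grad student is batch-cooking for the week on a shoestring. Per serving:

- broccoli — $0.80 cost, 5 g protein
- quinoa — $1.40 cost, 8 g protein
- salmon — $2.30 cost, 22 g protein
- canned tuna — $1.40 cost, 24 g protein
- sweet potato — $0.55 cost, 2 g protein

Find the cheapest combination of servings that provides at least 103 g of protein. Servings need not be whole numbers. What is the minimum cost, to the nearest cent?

Cost per g of protein: canned tuna $0.0583, salmon $0.1045, broccoli $0.1600, quinoa $0.1750, sweet potato $0.2750.
With no serving limits, use only canned tuna: 103 g / 24 g = 4.292 servings × $1.40 = $6.01.

$6.01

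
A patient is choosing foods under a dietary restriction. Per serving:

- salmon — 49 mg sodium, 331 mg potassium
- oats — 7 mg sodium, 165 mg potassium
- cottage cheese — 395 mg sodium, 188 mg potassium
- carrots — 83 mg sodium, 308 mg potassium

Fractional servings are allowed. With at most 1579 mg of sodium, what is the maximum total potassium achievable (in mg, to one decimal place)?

37219.3 mg

Potassium per mg sodium: oats 23.57, salmon 6.755, carrots 3.711, cottage cheese 0.4759.
With no serving limits, spend the whole sodium allowance on oats: 1579 mg / 7 mg × 165 mg = 37219.3 mg.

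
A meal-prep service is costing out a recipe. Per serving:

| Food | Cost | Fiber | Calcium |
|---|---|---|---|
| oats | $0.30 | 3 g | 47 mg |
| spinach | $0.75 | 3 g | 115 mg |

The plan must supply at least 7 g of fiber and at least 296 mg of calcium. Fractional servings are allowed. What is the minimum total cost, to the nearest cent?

$1.89

oats only: max(7/3, 296/47) = 6.298 servings → $1.89.
spinach only: max(7/3, 296/115) = 2.574 servings → $1.93.
oats + spinach: intersection lies outside the first quadrant.
So the least-cost plan costs $1.89.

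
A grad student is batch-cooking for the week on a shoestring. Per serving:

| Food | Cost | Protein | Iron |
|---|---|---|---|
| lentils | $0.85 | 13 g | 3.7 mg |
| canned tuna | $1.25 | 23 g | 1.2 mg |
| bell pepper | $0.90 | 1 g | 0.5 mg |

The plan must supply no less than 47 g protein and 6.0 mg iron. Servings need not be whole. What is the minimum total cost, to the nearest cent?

$2.72

With two linear requirements the optimum uses one or two foods; enumerate the corners.
lentils only: max(47/13, 6.0/3.7) = 3.615 servings → $3.07.
canned tuna only: max(47/23, 6.0/1.2) = 5 servings → $6.25.
bell pepper only: max(47/1, 6.0/0.5) = 47 servings → $42.30.
lentils + canned tuna with both tight: 1.174 servings and 1.38 servings → $2.72.
lentils + bell pepper: intersection lies outside the first quadrant.
canned tuna + bell pepper with both tight: 1.699 servings and 7.922 servings → $9.25.
So the least-cost plan costs $2.72.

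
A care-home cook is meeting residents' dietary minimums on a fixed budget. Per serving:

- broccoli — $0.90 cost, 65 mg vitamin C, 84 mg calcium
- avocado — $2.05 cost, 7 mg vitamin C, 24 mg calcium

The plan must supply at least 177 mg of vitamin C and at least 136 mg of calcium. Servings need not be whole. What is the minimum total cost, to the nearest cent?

For a min-cost LP with two ≥-constraints, a basic feasible solution has at most two positive variables.
broccoli only: max(177/65, 136/84) = 2.723 servings → $2.45.
avocado only: max(177/7, 136/24) = 25.29 servings → $51.84.
broccoli + avocado: the both-tight solution has a negative serving — not a feasible corner.
So the least-cost plan costs $2.45.

$2.45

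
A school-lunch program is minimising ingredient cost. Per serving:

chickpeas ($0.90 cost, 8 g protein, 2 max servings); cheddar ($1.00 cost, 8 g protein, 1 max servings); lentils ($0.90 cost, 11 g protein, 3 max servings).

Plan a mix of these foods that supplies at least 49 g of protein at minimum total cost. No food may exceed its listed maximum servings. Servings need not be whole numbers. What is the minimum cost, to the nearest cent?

$4.50

Cost per g of protein: lentils $0.0818, chickpeas $0.1125, cheddar $0.1250.
Take 3 servings of lentils: +33.0 g protein for $2.70 (total $2.70, still need 16.0 g).
Take 2 servings of chickpeas: +16.0 g protein for $1.80 (total $4.50, still need 0.0 g).
Filling from the cheapest source first is optimal under one linear minimum: $4.50.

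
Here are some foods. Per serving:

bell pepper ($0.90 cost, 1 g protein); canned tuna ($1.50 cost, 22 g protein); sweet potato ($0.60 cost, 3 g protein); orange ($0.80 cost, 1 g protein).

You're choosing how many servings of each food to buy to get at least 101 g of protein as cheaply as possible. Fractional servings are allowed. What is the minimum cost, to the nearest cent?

$6.89

Cost per g of protein: canned tuna $0.0682, sweet potato $0.2000, orange $0.8000, bell pepper $0.9000.
With no serving limits, use only canned tuna: 101 g / 22 g = 4.591 servings × $1.50 = $6.89.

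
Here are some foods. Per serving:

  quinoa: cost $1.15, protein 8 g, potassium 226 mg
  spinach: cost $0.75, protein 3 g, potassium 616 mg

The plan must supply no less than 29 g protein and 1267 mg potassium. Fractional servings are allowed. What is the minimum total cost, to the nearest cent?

Two binding constraints pin down two serving amounts, so the optimal mix uses at most two foods. The candidates are each food alone (scaled to the tighter of protein/potassium) and each pair with both constraints tight.
quinoa only: max(29/8, 1267/226) = 5.606 servings → $6.45.
spinach only: max(29/3, 1267/616) = 9.667 servings → $7.25.
quinoa + spinach with both tight: 3.309 servings and 0.8428 servings → $4.44.
The minimum over all feasible corners is $4.44.

$4.44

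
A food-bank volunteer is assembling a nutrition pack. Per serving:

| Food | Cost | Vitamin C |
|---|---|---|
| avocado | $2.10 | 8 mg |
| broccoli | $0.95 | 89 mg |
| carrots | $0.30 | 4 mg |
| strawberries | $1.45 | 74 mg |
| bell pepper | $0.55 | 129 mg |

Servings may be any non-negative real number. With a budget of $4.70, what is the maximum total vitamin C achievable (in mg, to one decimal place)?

1102.4 mg

Vitamin C per dollar: bell pepper 234.5, broccoli 93.68, strawberries 51.03, carrots 13.33, avocado 3.81.
With no serving limits, spend the whole cost allowance on bell pepper: $4.70 / $0.55 × 129 mg = 1102.4 mg.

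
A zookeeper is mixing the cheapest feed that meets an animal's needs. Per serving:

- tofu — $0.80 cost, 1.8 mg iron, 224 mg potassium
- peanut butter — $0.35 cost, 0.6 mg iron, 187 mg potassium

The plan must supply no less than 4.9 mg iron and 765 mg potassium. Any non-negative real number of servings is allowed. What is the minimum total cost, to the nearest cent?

With two linear requirements the optimum uses one or two foods; enumerate the corners.
tofu only: max(4.9/1.8, 765/224) = 3.415 servings → $2.73.
peanut butter only: max(4.9/0.6, 765/187) = 8.167 servings → $2.86.
tofu + peanut butter with both tight: 2.262 servings and 1.382 servings → $2.29.
Cheapest feasible corner: $2.29.

$2.29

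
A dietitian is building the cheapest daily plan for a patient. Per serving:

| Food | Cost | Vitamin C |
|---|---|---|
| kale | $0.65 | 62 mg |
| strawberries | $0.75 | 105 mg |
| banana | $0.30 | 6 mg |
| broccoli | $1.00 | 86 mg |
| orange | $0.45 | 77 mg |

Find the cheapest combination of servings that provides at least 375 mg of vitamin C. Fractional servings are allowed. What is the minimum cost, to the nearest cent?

$2.19

Cost per mg of vitamin C: orange $0.0058, strawberries $0.0071, kale $0.0105, broccoli $0.0116, banana $0.0500.
With no serving limits, use only orange: 375 mg / 77 mg = 4.87 servings × $0.45 = $2.19.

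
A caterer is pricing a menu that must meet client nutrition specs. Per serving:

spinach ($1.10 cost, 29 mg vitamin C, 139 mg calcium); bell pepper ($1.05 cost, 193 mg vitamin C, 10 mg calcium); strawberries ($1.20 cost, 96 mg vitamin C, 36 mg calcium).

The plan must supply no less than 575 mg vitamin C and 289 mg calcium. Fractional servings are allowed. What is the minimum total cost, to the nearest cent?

With two linear requirements the optimum uses one or two foods; enumerate the corners.
spinach only: max(575/29, 289/139) = 19.83 servings → $21.81.
bell pepper only: max(575/193, 289/10) = 28.9 servings → $30.34.
strawberries only: max(575/96, 289/36) = 8.028 servings → $9.63.
spinach + bell pepper with both tight: 1.885 servings and 2.696 servings → $4.90.
spinach + strawberries with both tight: 0.5727 servings and 5.817 servings → $7.61.
bell pepper + strawberries: the both-tight solution has a negative serving — not a feasible corner.
The minimum over all feasible corners is $4.90.

$4.90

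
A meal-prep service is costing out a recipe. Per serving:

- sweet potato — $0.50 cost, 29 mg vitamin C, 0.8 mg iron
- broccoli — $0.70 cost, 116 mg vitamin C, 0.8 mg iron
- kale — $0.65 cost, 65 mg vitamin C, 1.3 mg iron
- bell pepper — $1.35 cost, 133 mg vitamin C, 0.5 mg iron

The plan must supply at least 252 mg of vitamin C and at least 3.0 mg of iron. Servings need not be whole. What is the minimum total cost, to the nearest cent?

$1.90

The cheapest plan sits at a corner of the feasible region — with two constraints it uses at most two foods.
sweet potato only: max(252/29, 3.0/0.8) = 8.69 servings → $4.34.
broccoli only: max(252/116, 3.0/0.8) = 3.75 servings → $2.62.
kale only: max(252/65, 3.0/1.3) = 3.877 servings → $2.52.
bell pepper only: max(252/133, 3.0/0.5) = 6 servings → $8.10.
sweet potato + broccoli with both tight: 2.103 servings and 1.647 servings → $2.20.
sweet potato + kale: intersection lies outside the first quadrant.
sweet potato + bell pepper with both tight: 2.971 servings and 1.247 servings → $3.17.
broccoli + kale with both tight: 1.342 servings and 1.482 servings → $1.90.
broccoli + bell pepper: the both-tight solution has a negative serving — not a feasible corner.
kale + bell pepper with both tight: 1.944 servings and 0.9444 servings → $2.54.
The minimum over all feasible corners is $1.90.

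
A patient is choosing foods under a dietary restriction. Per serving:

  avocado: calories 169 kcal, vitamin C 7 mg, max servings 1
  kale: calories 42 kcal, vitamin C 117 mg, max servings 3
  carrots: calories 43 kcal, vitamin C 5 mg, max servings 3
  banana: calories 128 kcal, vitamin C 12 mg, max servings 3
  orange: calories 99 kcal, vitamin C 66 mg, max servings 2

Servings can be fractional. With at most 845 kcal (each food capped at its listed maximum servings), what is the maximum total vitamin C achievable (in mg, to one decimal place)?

534.3 mg

Vitamin C per kcal: kale 2.786, orange 0.6667, carrots 0.1163, banana 0.09375, avocado 0.04142.
Take 3 servings of kale: uses 126 kcal, +351.0 mg vitamin C (running total 351.0 mg).
Take 2 servings of orange: uses 198 kcal, +132.0 mg vitamin C (running total 483.0 mg).
Take 3 servings of carrots: uses 129 kcal, +15.0 mg vitamin C (running total 498.0 mg).
Take 3 servings of banana: uses 384 kcal, +36.0 mg vitamin C (running total 534.0 mg).
Take 0.04734 servings of avocado: uses 8 kcal, +0.3 mg vitamin C (running total 534.3 mg).
Filling greedily by vitamin C-per-kcal is optimal for one linear limit, giving 534.3 mg.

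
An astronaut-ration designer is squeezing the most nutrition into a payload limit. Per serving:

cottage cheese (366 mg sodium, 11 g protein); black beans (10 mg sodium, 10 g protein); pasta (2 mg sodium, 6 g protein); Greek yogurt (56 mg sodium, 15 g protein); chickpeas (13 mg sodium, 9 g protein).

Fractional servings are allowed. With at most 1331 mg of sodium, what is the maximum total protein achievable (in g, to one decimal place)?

3993.0 g

Protein per mg sodium: pasta 3, black beans 1, chickpeas 0.6923, Greek yogurt 0.2679, cottage cheese 0.03005.
With no serving limits, spend the whole sodium allowance on pasta: 1331 mg / 2 mg × 6 g = 3993.0 g.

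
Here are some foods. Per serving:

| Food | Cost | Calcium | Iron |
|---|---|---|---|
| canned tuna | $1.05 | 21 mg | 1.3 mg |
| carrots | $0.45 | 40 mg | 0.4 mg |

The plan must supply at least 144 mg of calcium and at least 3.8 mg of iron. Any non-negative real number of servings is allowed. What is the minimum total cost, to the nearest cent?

$3.38

Minimising a linear cost over {calcium ≥ 144, iron ≥ 3.8, servings ≥ 0} — the optimum is at a vertex, using one or two foods.
canned tuna only: max(144/21, 3.8/1.3) = 6.857 servings → $7.20.
carrots only: max(144/40, 3.8/0.4) = 9.5 servings → $4.28.
canned tuna + carrots with both tight: 2.165 servings and 2.463 servings → $3.38.
Cheapest feasible corner: $3.38.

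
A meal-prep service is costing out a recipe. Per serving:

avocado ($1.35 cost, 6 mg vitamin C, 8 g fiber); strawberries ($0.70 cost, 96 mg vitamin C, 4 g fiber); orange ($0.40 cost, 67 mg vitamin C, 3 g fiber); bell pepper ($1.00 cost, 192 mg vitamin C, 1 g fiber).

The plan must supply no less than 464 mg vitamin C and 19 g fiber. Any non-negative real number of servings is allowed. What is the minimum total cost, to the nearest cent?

$2.74

At the optimum either one food covers both requirements or two foods hit both targets exactly; no other combination can be cheaper.
avocado only: max(464/6, 19/8) = 77.33 servings → $104.40.
strawberries only: max(464/96, 19/4) = 4.833 servings → $3.38.
orange only: max(464/67, 19/3) = 6.925 servings → $2.77.
bell pepper only: max(464/192, 19/1) = 19 servings → $19.00.
avocado + strawberries: the both-tight solution has a negative serving — not a feasible corner.
avocado + orange: intersection lies outside the first quadrant.
avocado + bell pepper with both tight: 2.081 servings and 2.352 servings → $5.16.
strawberries + orange: intersection lies outside the first quadrant.
strawberries + bell pepper with both tight: 4.738 servings and 0.04762 servings → $3.36.
orange + bell pepper with both tight: 6.255 servings and 0.2338 servings → $2.74.
The minimum over all feasible corners is $2.74.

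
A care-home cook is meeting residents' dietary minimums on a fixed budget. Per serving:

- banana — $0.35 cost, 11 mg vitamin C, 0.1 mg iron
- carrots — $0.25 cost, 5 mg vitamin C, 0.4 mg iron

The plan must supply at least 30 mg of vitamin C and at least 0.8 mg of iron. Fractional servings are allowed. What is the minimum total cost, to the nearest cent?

With two linear requirements the optimum uses one or two foods; enumerate the corners.
banana only: max(30/11, 0.8/0.1) = 8 servings → $2.80.
carrots only: max(30/5, 0.8/0.4) = 6 servings → $1.50.
banana + carrots with both tight: 2.051 servings and 1.487 servings → $1.09.
Cheapest feasible corner: $1.09.

$1.09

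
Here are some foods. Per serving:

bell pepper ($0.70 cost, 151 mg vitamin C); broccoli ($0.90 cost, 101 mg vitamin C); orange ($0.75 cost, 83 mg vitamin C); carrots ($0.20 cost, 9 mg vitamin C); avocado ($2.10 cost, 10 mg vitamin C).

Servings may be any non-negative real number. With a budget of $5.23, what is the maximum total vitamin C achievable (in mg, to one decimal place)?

Vitamin C per dollar: bell pepper 215.7, broccoli 112.2, orange 110.7, carrots 45, avocado 4.762.
With no serving limits, spend the whole cost allowance on bell pepper: $5.23 / $0.70 × 151 mg = 1128.2 mg.

1128.2 mg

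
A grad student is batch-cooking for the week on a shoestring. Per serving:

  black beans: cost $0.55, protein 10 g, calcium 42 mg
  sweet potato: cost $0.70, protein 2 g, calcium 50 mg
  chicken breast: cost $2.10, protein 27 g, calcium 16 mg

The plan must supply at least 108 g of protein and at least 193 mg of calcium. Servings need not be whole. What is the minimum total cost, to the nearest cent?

$5.94

An LP optimum is at a vertex; with two nutrient constraints at most two foods are used. Check each candidate.
black beans only: max(108/10, 193/42) = 10.8 servings → $5.94.
sweet potato only: max(108/2, 193/50) = 54 servings → $37.80.
chicken breast only: max(108/27, 193/16) = 12.06 servings → $25.33.
black beans + sweet potato: intersection lies outside the first quadrant.
black beans + chicken breast with both tight: 3.576 servings and 2.676 servings → $7.59.
sweet potato + chicken breast with both tight: 2.643 servings and 3.804 servings → $9.84.
The minimum over all feasible corners is $5.94.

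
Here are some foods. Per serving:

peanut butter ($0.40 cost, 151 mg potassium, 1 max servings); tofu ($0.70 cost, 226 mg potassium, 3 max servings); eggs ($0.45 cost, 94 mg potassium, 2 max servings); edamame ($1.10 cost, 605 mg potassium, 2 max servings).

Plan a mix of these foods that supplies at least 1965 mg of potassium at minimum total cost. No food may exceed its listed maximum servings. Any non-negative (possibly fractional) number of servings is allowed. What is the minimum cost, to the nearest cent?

Cost per mg of potassium: edamame $0.0018, peanut butter $0.0026, tofu $0.0031, eggs $0.0048.
Take 2 servings of edamame: +1210.0 mg potassium for $2.20 (total $2.20, still need 755.0 mg).
Take 1 serving of peanut butter: +151.0 mg potassium for $0.40 (total $2.60, still need 604.0 mg).
Take 2.673 servings of tofu: +604.0 mg potassium for $1.87 (total $4.47, still need 0.0 mg).
Filling from the cheapest source first is optimal under one linear minimum: $4.47.

$4.47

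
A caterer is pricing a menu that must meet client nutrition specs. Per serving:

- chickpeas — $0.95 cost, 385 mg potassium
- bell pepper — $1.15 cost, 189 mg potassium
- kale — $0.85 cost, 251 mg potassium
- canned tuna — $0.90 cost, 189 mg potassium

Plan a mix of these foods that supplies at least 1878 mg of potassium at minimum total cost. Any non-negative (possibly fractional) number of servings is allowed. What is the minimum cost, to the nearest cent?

Cost per mg of potassium: chickpeas $0.0025, kale $0.0034, canned tuna $0.0048, bell pepper $0.0061.
With no serving limits, use only chickpeas: 1878 mg / 385 mg = 4.878 servings × $0.95 = $4.63.

$4.63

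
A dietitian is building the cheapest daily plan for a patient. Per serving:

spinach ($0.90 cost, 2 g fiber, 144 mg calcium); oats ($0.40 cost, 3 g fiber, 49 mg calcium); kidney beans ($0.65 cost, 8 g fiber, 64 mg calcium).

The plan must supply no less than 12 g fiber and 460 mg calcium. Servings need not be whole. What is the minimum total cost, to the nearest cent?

spinach only: max(12/2, 460/144) = 6 servings → $5.40.
oats only: max(12/3, 460/49) = 9.388 servings → $3.76.
kidney beans only: max(12/8, 460/64) = 7.188 servings → $4.67.
spinach + oats with both tight: 2.371 servings and 2.419 servings → $3.10.
spinach + kidney beans with both tight: 2.844 servings and 0.7891 servings → $3.07.
oats + kidney beans: intersection lies outside the first quadrant.
Cheapest feasible corner: $3.07.

$3.07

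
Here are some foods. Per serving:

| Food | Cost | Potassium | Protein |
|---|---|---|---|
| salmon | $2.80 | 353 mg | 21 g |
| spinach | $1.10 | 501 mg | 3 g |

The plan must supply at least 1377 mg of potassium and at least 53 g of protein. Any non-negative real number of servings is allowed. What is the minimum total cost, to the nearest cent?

$7.82

With two linear requirements the optimum uses one or two foods; enumerate the corners.
salmon only: max(1377/353, 53/21) = 3.901 servings → $10.92.
spinach only: max(1377/501, 53/3) = 17.67 servings → $19.43.
salmon + spinach with both tight: 2.37 servings and 1.079 servings → $7.82.
Cheapest feasible corner: $7.82.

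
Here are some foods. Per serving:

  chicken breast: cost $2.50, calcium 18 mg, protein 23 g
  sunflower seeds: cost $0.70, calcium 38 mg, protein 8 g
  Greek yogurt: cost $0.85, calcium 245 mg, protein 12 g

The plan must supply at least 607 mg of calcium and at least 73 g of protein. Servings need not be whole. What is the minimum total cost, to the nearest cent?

Check every corner: each single food scaled to meet both minima, and each pair solved so both constraints bind.
chicken breast only: max(607/18, 73/23) = 33.72 servings → $84.31.
sunflower seeds only: max(607/38, 73/8) = 15.97 servings → $11.18.
Greek yogurt only: max(607/245, 73/12) = 6.083 servings → $5.17.
chicken breast + sunflower seeds: the both-tight solution has a negative serving — not a feasible corner.
chicken breast + Greek yogurt with both tight: 1.956 servings and 2.334 servings → $6.87.
sunflower seeds + Greek yogurt with both tight: 7.049 servings and 1.384 servings → $6.11.
The minimum over all feasible corners is $5.17.

$5.17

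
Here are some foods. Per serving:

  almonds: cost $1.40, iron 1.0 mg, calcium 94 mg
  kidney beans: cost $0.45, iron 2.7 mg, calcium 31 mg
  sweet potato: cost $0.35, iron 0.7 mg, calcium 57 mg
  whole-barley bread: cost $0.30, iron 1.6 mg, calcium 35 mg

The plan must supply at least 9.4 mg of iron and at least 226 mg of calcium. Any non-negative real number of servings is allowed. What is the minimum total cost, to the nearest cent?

$1.87

The cheapest plan sits at a corner of the feasible region — with two constraints it uses at most two foods.
almonds only: max(9.4/1.0, 226/94) = 9.4 servings → $13.16.
kidney beans only: max(9.4/2.7, 226/31) = 7.29 servings → $3.28.
sweet potato only: max(9.4/0.7, 226/57) = 13.43 servings → $4.70.
whole-barley bread only: max(9.4/1.6, 226/35) = 6.457 servings → $1.94.
almonds + kidney beans with both tight: 1.431 servings and 2.952 servings → $3.33.
almonds + sweet potato: intersection lies outside the first quadrant.
almonds + whole-barley bread with both tight: 0.2825 servings and 5.698 servings → $2.11.
kidney beans + sweet potato with both tight: 2.856 servings and 2.411 servings → $2.13.
kidney beans + whole-barley bread: intersection lies outside the first quadrant.
sweet potato + whole-barley bread with both tight: 0.4888 servings and 5.661 servings → $1.87.
The minimum over all feasible corners is $1.87.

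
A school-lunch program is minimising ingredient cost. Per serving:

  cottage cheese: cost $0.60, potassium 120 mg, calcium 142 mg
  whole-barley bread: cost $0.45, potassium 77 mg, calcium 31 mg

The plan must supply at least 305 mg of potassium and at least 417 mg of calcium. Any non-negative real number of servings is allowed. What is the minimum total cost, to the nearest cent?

$1.76

For a min-cost LP with two ≥-constraints, a basic feasible solution has at most two positive variables.
cottage cheese only: max(305/120, 417/142) = 2.937 servings → $1.76.
whole-barley bread only: max(305/77, 417/31) = 13.45 servings → $6.05.
cottage cheese + whole-barley bread with both targets exact would need a negative amount; discard.
Cheapest feasible corner: $1.76.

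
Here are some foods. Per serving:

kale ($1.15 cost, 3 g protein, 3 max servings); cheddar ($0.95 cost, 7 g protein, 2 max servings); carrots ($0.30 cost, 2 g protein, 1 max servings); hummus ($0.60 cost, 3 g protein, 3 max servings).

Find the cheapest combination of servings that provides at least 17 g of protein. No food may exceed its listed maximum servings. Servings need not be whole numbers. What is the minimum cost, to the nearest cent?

Cost per g of protein: cheddar $0.1357, carrots $0.1500, hummus $0.2000, kale $0.3833.
Take 2 servings of cheddar: +14.0 g protein for $1.90 (total $1.90, still need 3.0 g).
Take 1 serving of carrots: +2.0 g protein for $0.30 (total $2.20, still need 1.0 g).
Take 0.3333 servings of hummus: +1.0 g protein for $0.20 (total $2.40, still need 0.0 g).
Filling from the cheapest source first is optimal under one linear minimum: $2.40.

$2.40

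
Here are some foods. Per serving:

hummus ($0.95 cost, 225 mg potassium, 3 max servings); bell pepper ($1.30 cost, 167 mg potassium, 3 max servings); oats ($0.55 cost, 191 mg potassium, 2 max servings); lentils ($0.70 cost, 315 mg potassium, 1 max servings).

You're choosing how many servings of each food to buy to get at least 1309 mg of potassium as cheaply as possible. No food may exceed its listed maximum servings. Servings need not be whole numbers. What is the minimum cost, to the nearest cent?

Cost per mg of potassium: lentils $0.0022, oats $0.0029, hummus $0.0042, bell pepper $0.0078.
Take 1 serving of lentils: +315.0 mg potassium for $0.70 (total $0.70, still need 994.0 mg).
Take 2 servings of oats: +382.0 mg potassium for $1.10 (total $1.80, still need 612.0 mg).
Take 2.72 servings of hummus: +612.0 mg potassium for $2.58 (total $4.38, still need 0.0 mg).
Filling from the cheapest source first is optimal under one linear minimum: $4.38.

$4.38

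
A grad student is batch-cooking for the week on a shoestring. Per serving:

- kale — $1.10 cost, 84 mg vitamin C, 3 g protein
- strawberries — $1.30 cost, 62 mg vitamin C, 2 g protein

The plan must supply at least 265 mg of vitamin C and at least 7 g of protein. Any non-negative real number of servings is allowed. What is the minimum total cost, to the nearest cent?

$3.47

At the optimum either one food covers both requirements or two foods hit both targets exactly; no other combination can be cheaper.
kale only: max(265/84, 7/3) = 3.155 servings → $3.47.
strawberries only: max(265/62, 7/2) = 4.274 servings → $5.56.
kale + strawberries: the both-tight solution has a negative serving — not a feasible corner.
The minimum over all feasible corners is $3.47.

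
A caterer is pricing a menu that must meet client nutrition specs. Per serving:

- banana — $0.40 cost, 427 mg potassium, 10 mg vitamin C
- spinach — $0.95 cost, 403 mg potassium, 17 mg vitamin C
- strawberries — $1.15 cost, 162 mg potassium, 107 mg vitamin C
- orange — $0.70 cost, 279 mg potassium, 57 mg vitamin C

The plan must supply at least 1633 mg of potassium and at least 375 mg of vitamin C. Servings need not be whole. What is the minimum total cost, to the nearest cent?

This is a tiny linear program; its minimum lies at a vertex of the feasible set. List the vertices and price them.
banana only: max(1633/427, 375/10) = 37.5 servings → $15.00.
spinach only: max(1633/403, 375/17) = 22.06 servings → $20.96.
strawberries only: max(1633/162, 375/107) = 10.08 servings → $11.59.
orange only: max(1633/279, 375/57) = 6.579 servings → $4.61.
banana + spinach with both targets exact would need a negative amount; discard.
banana + strawberries with both tight: 2.586 servings and 3.263 servings → $4.79.
banana + orange: intersection lies outside the first quadrant.
spinach + strawberries with both tight: 2.824 servings and 3.056 servings → $6.20.
spinach + orange: intersection lies outside the first quadrant.
strawberries + orange with both tight: 0.5599 servings and 5.528 servings → $4.51.
So the least-cost plan costs $4.51.

$4.51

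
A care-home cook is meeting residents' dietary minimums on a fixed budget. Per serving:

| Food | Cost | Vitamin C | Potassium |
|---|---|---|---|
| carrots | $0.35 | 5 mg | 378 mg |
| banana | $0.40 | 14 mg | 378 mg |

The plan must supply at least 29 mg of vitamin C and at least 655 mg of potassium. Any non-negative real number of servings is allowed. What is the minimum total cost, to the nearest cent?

Compare the cost at each extreme point of the feasible region.
carrots only: max(29/5, 655/378) = 5.8 servings → $2.03.
banana only: max(29/14, 655/378) = 2.071 servings → $0.83.
carrots + banana: the both-tight solution has a negative serving — not a feasible corner.
So the least-cost plan costs $0.83.

$0.83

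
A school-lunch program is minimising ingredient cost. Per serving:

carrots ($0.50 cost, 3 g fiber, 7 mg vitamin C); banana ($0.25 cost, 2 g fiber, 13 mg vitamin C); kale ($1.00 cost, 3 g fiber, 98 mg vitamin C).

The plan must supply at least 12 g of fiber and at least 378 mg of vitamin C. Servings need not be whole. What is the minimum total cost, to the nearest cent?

$3.89

At the optimum either one food covers both requirements or two foods hit both targets exactly; no other combination can be cheaper.
carrots only: max(12/3, 378/7) = 54 servings → $27.00.
banana only: max(12/2, 378/13) = 29.08 servings → $7.27.
kale only: max(12/3, 378/98) = 4 servings → $4.00.
carrots + banana: intersection lies outside the first quadrant.
carrots + kale with both tight: 0.1538 servings and 3.846 servings → $3.92.
banana + kale with both tight: 0.2675 servings and 3.822 servings → $3.89.
The minimum over all feasible corners is $3.89.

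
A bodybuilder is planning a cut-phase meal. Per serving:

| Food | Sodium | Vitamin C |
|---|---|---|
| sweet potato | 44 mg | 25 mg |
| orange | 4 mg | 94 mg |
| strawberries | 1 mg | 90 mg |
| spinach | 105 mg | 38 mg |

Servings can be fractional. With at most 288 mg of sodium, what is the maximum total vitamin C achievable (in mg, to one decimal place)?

25920.0 mg

Vitamin C per mg sodium: strawberries 90, orange 23.5, sweet potato 0.5682, spinach 0.3619.
With no serving limits, spend the whole sodium allowance on strawberries: 288 mg / 1 mg × 90 mg = 25920.0 mg.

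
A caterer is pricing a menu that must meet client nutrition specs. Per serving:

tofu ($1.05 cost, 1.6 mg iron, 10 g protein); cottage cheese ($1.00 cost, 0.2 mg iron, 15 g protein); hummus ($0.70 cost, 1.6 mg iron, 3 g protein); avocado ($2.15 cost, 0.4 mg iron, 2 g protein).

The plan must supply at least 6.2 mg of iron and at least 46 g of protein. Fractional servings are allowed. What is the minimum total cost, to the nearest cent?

Check every corner: each single food scaled to meet both minima, and each pair solved so both constraints bind.
tofu only: max(6.2/1.6, 46/10) = 4.6 servings → $4.83.
cottage cheese only: max(6.2/0.2, 46/15) = 31 servings → $31.00.
hummus only: max(6.2/1.6, 46/3) = 15.33 servings → $10.73.
avocado only: max(6.2/0.4, 46/2) = 23 servings → $49.45.
tofu + cottage cheese with both tight: 3.809 servings and 0.5273 servings → $4.53.
tofu + hummus with both targets exact would need a negative amount; discard.
tofu + avocado: intersection lies outside the first quadrant.
cottage cheese + hummus with both tight: 2.35 servings and 3.581 servings → $4.86.
cottage cheese + avocado with both tight: 1.071 servings and 14.96 servings → $33.24.
hummus + avocado: intersection lies outside the first quadrant.
The minimum over all feasible corners is $4.53.

$4.53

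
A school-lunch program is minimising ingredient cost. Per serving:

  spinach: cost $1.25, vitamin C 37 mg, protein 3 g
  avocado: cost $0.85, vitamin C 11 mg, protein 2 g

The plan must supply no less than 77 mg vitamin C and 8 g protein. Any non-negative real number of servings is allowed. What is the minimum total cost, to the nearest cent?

$3.33

A basic optimal solution has at most two foods positive. Try each food alone and each pair with both targets met exactly.
spinach only: max(77/37, 8/3) = 2.667 servings → $3.33.
avocado only: max(77/11, 8/2) = 7 servings → $5.95.
spinach + avocado with both tight: 1.61 servings and 1.585 servings → $3.36.
The minimum over all feasible corners is $3.33.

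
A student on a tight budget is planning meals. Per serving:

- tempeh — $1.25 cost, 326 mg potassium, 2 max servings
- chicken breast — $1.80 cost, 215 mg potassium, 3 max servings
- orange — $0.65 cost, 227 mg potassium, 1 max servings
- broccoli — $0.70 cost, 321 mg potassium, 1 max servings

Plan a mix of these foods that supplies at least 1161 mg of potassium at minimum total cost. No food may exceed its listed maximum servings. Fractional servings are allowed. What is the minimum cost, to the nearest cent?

$3.70

Cost per mg of potassium: broccoli $0.0022, orange $0.0029, tempeh $0.0038, chicken breast $0.0084.
Take 1 serving of broccoli: +321.0 mg potassium for $0.70 (total $0.70, still need 840.0 mg).
Take 1 serving of orange: +227.0 mg potassium for $0.65 (total $1.35, still need 613.0 mg).
Take 1.88 servings of tempeh: +613.0 mg potassium for $2.35 (total $3.70, still need 0.0 mg).
Greedy by cheapest-per-mg is optimal for a single linear constraint, so the minimum cost is $3.70.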